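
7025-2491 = 4534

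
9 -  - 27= 36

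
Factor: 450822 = 2^1*3^1*227^1* 331^1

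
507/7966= 507/7966 = 0.06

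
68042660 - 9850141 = 58192519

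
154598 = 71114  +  83484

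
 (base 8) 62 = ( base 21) 28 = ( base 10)50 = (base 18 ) 2e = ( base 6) 122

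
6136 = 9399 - 3263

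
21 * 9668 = 203028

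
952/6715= 56/395 = 0.14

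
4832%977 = 924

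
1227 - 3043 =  - 1816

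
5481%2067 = 1347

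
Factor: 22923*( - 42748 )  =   - 979912404 = - 2^2*3^4*283^1*10687^1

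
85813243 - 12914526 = 72898717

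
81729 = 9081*9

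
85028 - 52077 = 32951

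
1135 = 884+251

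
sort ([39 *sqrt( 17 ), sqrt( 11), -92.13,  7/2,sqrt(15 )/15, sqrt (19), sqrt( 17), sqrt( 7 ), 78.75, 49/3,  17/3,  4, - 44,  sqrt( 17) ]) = [ - 92.13  ,- 44, sqrt (15)/15, sqrt( 7),sqrt( 11), 7/2,4 , sqrt( 17 ), sqrt( 17 ), sqrt( 19 ),17/3, 49/3,78.75, 39*sqrt( 17 ) ] 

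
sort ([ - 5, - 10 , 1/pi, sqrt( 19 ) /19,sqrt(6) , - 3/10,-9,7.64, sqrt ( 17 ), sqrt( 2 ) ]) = [ - 10, - 9,-5, - 3/10,sqrt( 19)/19, 1/pi, sqrt( 2), sqrt( 6 ),  sqrt(17) , 7.64 ] 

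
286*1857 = 531102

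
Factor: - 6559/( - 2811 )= 7/3=3^( - 1)*7^1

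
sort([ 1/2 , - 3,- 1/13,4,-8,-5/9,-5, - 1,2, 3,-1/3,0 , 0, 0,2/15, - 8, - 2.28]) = [- 8,-8 , - 5, - 3,  -  2.28 ,-1,  -  5/9, - 1/3 ,  -  1/13, 0, 0,0, 2/15,1/2, 2 , 3,4 ] 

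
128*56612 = 7246336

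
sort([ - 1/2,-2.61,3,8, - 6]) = [ - 6, - 2.61, - 1/2,  3,8 ] 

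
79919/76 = 1051 + 43/76 = 1051.57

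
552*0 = 0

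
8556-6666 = 1890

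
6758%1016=662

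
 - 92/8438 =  - 1 + 4173/4219 = -  0.01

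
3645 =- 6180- - 9825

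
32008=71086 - 39078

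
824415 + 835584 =1659999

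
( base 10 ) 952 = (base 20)27C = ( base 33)ss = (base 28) 160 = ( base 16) 3b8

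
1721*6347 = 10923187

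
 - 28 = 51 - 79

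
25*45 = 1125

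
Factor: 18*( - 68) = - 2^3* 3^2*17^1 = - 1224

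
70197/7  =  70197/7= 10028.14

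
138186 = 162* 853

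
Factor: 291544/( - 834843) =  - 2^3*3^(-1 )*11^1*421^( - 1 )*661^( - 1)*3313^1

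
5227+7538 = 12765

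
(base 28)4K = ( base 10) 132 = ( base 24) 5c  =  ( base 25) 57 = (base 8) 204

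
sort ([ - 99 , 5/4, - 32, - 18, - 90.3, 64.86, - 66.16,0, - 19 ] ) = [ - 99 , - 90.3, - 66.16,  -  32, - 19, - 18, 0, 5/4, 64.86]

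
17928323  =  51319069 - 33390746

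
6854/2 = 3427  =  3427.00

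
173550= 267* 650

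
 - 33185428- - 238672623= 205487195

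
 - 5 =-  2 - 3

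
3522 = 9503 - 5981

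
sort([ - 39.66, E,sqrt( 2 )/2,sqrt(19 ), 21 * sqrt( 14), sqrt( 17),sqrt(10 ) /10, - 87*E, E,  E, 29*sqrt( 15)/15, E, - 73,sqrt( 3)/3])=[ - 87*E, - 73, - 39.66, sqrt (10 ) /10, sqrt(3 )/3, sqrt( 2)/2, E,E, E, E, sqrt( 17 ), sqrt(19 ),29 *sqrt(15) /15, 21 * sqrt( 14)]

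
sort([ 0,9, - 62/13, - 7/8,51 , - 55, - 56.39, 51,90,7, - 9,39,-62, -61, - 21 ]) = [ - 62, - 61, -56.39 , - 55 , - 21, -9, - 62/13, - 7/8,0,7,9, 39,51 , 51,90]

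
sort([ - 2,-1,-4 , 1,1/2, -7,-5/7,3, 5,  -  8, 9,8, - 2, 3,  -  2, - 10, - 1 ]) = [ - 10,  -  8,-7, - 4 ,-2,  -  2, - 2, - 1, - 1, - 5/7,1/2,1, 3,3,5,  8, 9 ] 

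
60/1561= 60/1561 = 0.04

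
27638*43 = 1188434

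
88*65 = 5720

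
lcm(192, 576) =576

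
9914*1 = 9914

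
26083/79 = 26083/79=   330.16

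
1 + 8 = 9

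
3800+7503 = 11303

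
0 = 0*954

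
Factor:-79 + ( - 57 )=- 136 = -  2^3*17^1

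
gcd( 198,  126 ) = 18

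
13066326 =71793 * 182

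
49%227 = 49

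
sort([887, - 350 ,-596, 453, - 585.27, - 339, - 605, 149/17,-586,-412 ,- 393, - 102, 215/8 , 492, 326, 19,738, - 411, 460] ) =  [ - 605, - 596, - 586, - 585.27 , -412, - 411, - 393, - 350, - 339, - 102,149/17, 19, 215/8,326, 453,460, 492, 738, 887]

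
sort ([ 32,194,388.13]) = [ 32,194,388.13]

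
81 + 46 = 127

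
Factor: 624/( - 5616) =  - 1/9 = - 3^(  -  2) 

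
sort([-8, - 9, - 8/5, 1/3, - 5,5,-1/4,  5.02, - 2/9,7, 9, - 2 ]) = [ - 9, - 8, - 5, - 2, - 8/5, - 1/4, - 2/9 , 1/3, 5, 5.02, 7, 9]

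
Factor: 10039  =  10039^1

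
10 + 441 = 451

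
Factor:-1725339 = -3^1*7^2*11^2*97^1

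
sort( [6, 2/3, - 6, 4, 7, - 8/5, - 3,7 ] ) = [ - 6,-3 , - 8/5, 2/3,  4 , 6 , 7, 7] 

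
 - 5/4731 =-5/4731 = - 0.00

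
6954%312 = 90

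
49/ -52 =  - 49/52= - 0.94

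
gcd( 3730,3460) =10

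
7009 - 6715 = 294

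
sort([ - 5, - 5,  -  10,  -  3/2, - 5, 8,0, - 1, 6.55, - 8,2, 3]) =[ - 10, - 8, - 5, - 5,  -  5, - 3/2,-1,0, 2, 3,6.55 , 8]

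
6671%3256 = 159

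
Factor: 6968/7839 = 2^3*3^( - 2 ) =8/9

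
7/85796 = 7/85796= 0.00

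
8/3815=8/3815=0.00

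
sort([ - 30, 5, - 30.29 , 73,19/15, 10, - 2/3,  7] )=[ - 30.29, - 30, - 2/3 , 19/15, 5 , 7, 10,73 ] 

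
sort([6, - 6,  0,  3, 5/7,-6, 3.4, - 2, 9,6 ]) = [ - 6,-6, - 2, 0,5/7, 3, 3.4 , 6,6,9]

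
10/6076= 5/3038 = 0.00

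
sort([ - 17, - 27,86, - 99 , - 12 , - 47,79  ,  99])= [ - 99, - 47, - 27, - 17, - 12, 79, 86, 99]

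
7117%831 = 469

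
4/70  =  2/35 = 0.06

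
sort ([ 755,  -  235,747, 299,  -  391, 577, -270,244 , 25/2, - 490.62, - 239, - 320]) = [ - 490.62, - 391, - 320,  -  270, - 239, - 235, 25/2,244,  299,577, 747, 755]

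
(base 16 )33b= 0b1100111011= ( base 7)2261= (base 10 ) 827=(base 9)1118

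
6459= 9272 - 2813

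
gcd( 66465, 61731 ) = 9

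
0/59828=0 = 0.00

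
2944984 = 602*4892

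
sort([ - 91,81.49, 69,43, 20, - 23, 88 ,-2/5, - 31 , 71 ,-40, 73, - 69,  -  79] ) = [ - 91, - 79, - 69,-40,-31, - 23 ,- 2/5 , 20,43, 69, 71, 73 , 81.49, 88] 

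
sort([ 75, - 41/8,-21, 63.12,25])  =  [ - 21,  -  41/8, 25, 63.12, 75]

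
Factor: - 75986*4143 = - 2^1*3^1*1381^1*37993^1 = - 314809998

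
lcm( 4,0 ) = 0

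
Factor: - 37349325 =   -  3^2*5^2*13^1*113^2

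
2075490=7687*270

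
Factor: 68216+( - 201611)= - 133395= -3^1*5^1*8893^1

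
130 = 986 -856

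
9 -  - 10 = 19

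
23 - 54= - 31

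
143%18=17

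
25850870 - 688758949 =  -  662908079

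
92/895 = 92/895 = 0.10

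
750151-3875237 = - 3125086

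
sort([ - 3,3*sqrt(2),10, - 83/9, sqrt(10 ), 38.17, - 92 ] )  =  [-92, - 83/9,  -  3,sqrt( 10 ),3*sqrt(2), 10,38.17 ]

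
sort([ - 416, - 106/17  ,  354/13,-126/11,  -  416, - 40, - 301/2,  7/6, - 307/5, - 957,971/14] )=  [ - 957,- 416,- 416, - 301/2, - 307/5,-40, - 126/11,- 106/17,7/6,354/13,971/14] 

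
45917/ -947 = -49 + 486/947 = - 48.49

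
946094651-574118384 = 371976267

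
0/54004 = 0 = 0.00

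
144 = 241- 97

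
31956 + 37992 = 69948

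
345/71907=115/23969 = 0.00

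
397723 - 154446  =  243277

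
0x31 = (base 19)2b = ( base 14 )37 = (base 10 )49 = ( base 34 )1F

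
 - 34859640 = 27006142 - 61865782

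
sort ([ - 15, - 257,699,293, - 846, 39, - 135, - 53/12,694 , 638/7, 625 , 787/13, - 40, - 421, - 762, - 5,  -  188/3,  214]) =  [-846,-762, - 421, - 257, - 135, - 188/3, - 40, - 15, - 5, - 53/12,39, 787/13 , 638/7, 214, 293,625, 694, 699 ]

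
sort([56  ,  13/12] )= [13/12,56] 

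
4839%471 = 129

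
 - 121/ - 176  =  11/16= 0.69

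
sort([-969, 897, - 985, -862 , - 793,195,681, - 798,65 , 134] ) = [ - 985, - 969, -862, - 798,  -  793, 65,134,  195, 681,  897]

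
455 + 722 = 1177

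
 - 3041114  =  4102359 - 7143473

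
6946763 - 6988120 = - 41357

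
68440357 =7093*9649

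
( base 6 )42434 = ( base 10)5782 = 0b1011010010110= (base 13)282A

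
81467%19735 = 2527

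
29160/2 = 14580 = 14580.00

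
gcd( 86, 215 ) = 43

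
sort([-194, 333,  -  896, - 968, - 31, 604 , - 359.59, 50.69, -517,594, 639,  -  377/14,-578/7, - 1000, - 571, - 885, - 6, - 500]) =[ - 1000, - 968, - 896,  -  885,-571,- 517, - 500,  -  359.59,  -  194, - 578/7,-31, - 377/14 ,  -  6, 50.69,333,  594,604, 639]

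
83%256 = 83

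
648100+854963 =1503063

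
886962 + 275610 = 1162572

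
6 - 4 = 2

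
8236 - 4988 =3248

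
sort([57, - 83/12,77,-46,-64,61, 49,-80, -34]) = [ - 80,-64,- 46,-34, -83/12, 49, 57, 61,  77]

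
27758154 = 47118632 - 19360478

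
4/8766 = 2/4383 =0.00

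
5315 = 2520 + 2795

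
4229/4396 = 4229/4396 = 0.96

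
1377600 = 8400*164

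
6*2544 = 15264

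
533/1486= 533/1486 = 0.36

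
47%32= 15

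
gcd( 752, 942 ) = 2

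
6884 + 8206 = 15090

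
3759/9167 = 3759/9167  =  0.41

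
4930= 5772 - 842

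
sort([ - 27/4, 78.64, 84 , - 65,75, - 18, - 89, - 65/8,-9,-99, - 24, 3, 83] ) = [ - 99, - 89 , - 65, - 24, - 18 , -9, - 65/8, - 27/4, 3, 75, 78.64, 83, 84 ]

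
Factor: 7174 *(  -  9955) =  - 2^1*5^1*11^1* 17^1*181^1*211^1 = -71417170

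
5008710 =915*5474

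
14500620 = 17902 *810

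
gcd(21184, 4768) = 32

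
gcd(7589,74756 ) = 1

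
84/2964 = 7/247 = 0.03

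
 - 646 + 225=-421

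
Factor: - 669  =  - 3^1*223^1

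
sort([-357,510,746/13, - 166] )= [ - 357, - 166,746/13,510]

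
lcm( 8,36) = 72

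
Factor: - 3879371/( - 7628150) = 2^( - 1)*5^ ( - 2) * 31^1 * 125141^1*152563^( - 1 )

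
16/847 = 16/847 = 0.02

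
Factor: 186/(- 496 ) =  - 3/8 =- 2^( - 3)*3^1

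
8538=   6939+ 1599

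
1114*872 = 971408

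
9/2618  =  9/2618 = 0.00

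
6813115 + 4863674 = 11676789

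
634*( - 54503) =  - 34554902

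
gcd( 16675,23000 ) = 575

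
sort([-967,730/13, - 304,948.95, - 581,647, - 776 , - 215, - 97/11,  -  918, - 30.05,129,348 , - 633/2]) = [-967, - 918, - 776, - 581, -633/2, - 304,  -  215, - 30.05,- 97/11 , 730/13,129,348,647 , 948.95]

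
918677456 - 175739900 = 742937556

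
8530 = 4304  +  4226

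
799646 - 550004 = 249642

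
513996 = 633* 812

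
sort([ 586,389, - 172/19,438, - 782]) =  [- 782, - 172/19,389, 438, 586] 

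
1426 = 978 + 448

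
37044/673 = 55+29/673  =  55.04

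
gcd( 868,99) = 1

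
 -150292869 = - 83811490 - 66481379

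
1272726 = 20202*63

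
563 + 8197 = 8760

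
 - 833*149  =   - 124117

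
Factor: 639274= 2^1*19^1*16823^1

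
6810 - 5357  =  1453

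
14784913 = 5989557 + 8795356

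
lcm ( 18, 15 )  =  90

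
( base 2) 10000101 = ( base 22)61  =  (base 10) 133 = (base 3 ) 11221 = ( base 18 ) 77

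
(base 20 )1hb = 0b1011101111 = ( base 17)2a3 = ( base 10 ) 751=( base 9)1024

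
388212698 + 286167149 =674379847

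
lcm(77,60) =4620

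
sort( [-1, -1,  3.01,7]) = [- 1  , - 1,3.01,7]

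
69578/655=69578/655 = 106.23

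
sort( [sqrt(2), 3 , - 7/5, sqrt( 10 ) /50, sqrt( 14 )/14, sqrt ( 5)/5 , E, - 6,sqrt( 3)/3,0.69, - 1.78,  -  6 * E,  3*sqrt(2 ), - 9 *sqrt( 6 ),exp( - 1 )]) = [  -  9* sqrt(6), - 6*E, - 6 ,-1.78 , - 7/5,sqrt( 10)/50, sqrt( 14)/14 , exp( - 1), sqrt( 5 ) /5,  sqrt( 3)/3 , 0.69,  sqrt( 2 ) , E,3,3*sqrt(2 ) ]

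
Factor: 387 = 3^2*43^1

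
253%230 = 23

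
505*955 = 482275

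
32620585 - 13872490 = 18748095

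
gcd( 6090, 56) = 14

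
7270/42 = 3635/21 = 173.10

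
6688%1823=1219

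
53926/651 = 82  +  544/651 = 82.84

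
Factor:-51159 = -3^1*17053^1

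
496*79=39184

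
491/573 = 491/573 =0.86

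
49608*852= 42266016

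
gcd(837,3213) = 27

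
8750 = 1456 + 7294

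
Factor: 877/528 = 2^(-4 )*3^( - 1)*11^(  -  1)*877^1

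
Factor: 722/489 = 2^1 * 3^(- 1)*19^2 * 163^( - 1)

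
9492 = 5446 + 4046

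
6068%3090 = 2978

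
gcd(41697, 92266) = 1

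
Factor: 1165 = 5^1*233^1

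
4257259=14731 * 289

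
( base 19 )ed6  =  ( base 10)5307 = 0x14BB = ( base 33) 4sr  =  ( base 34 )4K3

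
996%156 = 60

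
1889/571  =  1889/571= 3.31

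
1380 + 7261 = 8641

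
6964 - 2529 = 4435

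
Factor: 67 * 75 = 5025 = 3^1*5^2* 67^1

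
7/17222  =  7/17222 = 0.00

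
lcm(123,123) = 123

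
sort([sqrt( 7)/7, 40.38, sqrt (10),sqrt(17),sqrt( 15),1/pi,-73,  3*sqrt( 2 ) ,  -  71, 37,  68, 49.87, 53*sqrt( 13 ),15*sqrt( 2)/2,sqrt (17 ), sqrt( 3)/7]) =[ - 73, - 71, sqrt( 3)/7, 1/pi, sqrt(7 )/7, sqrt(10 ), sqrt( 15), sqrt( 17),sqrt( 17),3*sqrt( 2), 15*sqrt ( 2 )/2 , 37,40.38,49.87 , 68, 53 * sqrt( 13)]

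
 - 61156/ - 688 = 15289/172 = 88.89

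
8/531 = 8/531 = 0.02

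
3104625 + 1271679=4376304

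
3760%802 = 552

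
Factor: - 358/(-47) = 2^1*47^( - 1)*179^1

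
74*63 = 4662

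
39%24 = 15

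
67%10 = 7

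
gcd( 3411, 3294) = 9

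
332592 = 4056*82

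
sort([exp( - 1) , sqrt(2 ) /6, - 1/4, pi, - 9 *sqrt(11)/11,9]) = [ - 9*sqrt(11)/11,-1/4 , sqrt( 2 ) /6, exp ( - 1), pi, 9]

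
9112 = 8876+236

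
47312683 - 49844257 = - 2531574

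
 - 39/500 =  - 1 + 461/500 = - 0.08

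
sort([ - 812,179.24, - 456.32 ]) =[  -  812,- 456.32,179.24 ] 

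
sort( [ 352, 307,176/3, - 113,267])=[  -  113, 176/3,267, 307, 352 ]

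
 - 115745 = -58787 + -56958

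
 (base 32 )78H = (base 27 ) A5G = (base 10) 7441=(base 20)IC1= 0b1110100010001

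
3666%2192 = 1474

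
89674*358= 32103292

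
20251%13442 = 6809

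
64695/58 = 1115 +25/58 = 1115.43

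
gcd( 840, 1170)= 30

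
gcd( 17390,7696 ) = 74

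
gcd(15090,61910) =10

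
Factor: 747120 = 2^4*3^1*5^1*11^1*283^1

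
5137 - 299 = 4838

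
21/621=7/207 = 0.03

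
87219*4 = 348876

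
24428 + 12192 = 36620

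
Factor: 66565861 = 66565861^1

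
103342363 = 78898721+24443642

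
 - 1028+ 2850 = 1822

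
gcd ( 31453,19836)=1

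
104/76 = 1 +7/19  =  1.37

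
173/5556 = 173/5556 = 0.03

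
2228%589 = 461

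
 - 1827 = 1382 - 3209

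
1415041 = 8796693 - 7381652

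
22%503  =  22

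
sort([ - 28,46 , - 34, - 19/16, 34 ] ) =[ - 34, - 28, - 19/16 , 34,46] 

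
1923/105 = 18 + 11/35 = 18.31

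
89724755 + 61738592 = 151463347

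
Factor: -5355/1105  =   - 63/13  =  - 3^2*7^1*13^ (-1 ) 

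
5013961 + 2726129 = 7740090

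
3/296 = 3/296= 0.01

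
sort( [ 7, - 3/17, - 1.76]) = [-1.76, - 3/17,7]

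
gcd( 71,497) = 71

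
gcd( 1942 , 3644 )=2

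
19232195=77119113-57886918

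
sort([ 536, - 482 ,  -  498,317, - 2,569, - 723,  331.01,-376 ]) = [ - 723, -498, - 482, - 376,-2, 317,331.01,536, 569]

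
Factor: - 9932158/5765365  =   - 2^1 *5^(- 1)*131^1*167^1*  227^1*1153073^( - 1 )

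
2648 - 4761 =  - 2113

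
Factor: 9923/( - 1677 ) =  - 3^( - 1 )*13^( - 1 )*43^( - 1)*9923^1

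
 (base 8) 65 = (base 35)1I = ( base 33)1K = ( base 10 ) 53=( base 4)311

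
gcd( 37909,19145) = 1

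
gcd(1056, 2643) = 3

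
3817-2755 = 1062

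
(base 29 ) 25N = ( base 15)835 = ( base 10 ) 1850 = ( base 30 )21k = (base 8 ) 3472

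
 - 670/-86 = 7 + 34/43=7.79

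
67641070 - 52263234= 15377836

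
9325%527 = 366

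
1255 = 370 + 885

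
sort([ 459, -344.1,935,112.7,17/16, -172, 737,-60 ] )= [  -  344.1, - 172, - 60,17/16, 112.7, 459, 737 , 935] 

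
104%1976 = 104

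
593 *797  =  472621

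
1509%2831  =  1509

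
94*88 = 8272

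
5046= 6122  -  1076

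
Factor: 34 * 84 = 2^3 * 3^1 * 7^1*17^1 = 2856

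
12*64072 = 768864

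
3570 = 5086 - 1516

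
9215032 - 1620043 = 7594989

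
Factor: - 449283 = -3^1*31^1*4831^1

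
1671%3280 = 1671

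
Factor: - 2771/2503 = -17^1*163^1  *2503^( - 1)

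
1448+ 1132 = 2580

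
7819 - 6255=1564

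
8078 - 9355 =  - 1277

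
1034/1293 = 1034/1293 = 0.80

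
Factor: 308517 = 3^1*11^1*9349^1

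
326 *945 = 308070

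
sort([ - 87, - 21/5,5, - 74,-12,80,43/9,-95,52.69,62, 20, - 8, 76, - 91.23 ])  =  [ - 95,  -  91.23,-87, - 74, - 12, - 8, - 21/5,43/9,5, 20,52.69,62,76,80]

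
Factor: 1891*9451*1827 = 32651853507 = 3^2*7^1*13^1*29^1*31^1*61^1*727^1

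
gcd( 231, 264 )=33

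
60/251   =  60/251= 0.24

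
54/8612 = 27/4306 = 0.01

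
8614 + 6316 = 14930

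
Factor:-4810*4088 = - 19663280=- 2^4*5^1*7^1* 13^1*37^1*73^1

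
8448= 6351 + 2097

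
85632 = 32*2676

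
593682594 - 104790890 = 488891704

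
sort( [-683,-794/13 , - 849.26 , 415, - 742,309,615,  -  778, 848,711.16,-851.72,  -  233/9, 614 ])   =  [ - 851.72, - 849.26,-778,-742,-683 , - 794/13,- 233/9,309, 415,614,615, 711.16, 848]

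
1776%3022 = 1776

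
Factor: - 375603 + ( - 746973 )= - 2^4*3^1 * 7^1*13^1*257^1=- 1122576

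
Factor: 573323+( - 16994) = 3^1*41^1*4523^1  =  556329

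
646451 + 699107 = 1345558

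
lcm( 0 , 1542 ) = 0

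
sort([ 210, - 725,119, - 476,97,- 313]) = [ - 725, - 476,-313,97,119,210] 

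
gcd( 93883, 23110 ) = 1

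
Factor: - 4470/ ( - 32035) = 6/43 = 2^1*3^1*43^( - 1)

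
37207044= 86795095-49588051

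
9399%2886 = 741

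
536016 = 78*6872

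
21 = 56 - 35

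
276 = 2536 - 2260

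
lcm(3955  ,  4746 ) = 23730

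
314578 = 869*362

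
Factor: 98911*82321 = 191^1*431^1*98911^1 =8142452431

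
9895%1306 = 753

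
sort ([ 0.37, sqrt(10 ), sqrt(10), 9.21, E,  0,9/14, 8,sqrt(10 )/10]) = [ 0,sqrt(10 )/10, 0.37,9/14,E, sqrt( 10), sqrt(10),8, 9.21 ]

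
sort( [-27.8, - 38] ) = [ - 38,  -  27.8] 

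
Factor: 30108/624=2^(-2)*193^1  =  193/4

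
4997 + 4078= 9075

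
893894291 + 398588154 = 1292482445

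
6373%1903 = 664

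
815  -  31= 784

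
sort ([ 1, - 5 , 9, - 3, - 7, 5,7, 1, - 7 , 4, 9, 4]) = [ - 7, - 7, - 5, - 3 , 1,  1, 4 , 4 , 5,  7,9,9] 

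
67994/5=67994/5=13598.80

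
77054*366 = 28201764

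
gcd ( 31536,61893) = 9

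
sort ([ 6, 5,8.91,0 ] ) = [ 0, 5, 6, 8.91 ] 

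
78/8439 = 26/2813 = 0.01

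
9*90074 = 810666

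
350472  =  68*5154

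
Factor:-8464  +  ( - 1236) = - 2^2*5^2*97^1 = - 9700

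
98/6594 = 7/471 = 0.01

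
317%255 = 62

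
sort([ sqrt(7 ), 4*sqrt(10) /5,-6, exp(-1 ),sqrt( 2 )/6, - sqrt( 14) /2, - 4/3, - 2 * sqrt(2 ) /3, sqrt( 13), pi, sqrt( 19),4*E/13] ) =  [  -  6,-sqrt( 14 )/2,-4/3, - 2*sqrt(2 )/3, sqrt ( 2 )/6,  exp (  -  1),4 * E/13,  4*sqrt( 10 ) /5  ,  sqrt(7), pi,  sqrt(13),sqrt(19 ) ]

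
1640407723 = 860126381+780281342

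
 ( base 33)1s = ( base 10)61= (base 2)111101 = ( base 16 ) 3d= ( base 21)2J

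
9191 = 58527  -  49336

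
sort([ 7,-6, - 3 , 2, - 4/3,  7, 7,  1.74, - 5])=[ - 6, - 5, - 3,  -  4/3, 1.74,2,7, 7,7]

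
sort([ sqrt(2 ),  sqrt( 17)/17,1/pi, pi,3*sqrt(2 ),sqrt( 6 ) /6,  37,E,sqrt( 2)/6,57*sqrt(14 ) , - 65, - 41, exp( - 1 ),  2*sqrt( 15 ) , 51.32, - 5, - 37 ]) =[ - 65, - 41, - 37, - 5, sqrt(2 ) /6,sqrt(17)/17,1/pi, exp( - 1 ), sqrt ( 6 ) /6,sqrt( 2 ),E,pi , 3*sqrt( 2),2*sqrt( 15 ),37,51.32,57*sqrt( 14 ) ]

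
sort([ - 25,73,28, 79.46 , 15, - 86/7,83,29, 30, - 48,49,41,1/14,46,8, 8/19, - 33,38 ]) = [ - 48, - 33, - 25, - 86/7,1/14, 8/19, 8,  15, 28, 29,30,38,41,46,49,73, 79.46,83]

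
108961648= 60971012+47990636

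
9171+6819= 15990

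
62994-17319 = 45675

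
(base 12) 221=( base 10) 313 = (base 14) 185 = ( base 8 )471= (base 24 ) d1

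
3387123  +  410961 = 3798084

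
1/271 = 1/271 = 0.00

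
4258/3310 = 2129/1655  =  1.29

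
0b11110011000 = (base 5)30234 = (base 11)1508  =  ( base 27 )2I0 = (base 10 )1944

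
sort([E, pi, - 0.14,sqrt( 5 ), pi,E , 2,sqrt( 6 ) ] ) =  [ - 0.14, 2,sqrt(5), sqrt(6 ), E, E,pi , pi]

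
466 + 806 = 1272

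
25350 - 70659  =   - 45309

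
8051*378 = 3043278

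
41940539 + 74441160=116381699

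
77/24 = 3+5/24 = 3.21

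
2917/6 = 486+ 1/6 = 486.17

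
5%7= 5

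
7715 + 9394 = 17109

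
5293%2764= 2529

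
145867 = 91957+53910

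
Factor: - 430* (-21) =2^1*3^1* 5^1*7^1*43^1=9030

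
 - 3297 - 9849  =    -  13146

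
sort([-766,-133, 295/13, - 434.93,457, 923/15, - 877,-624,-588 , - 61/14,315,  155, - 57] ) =[-877,-766 ,-624 ,-588, - 434.93 ,-133, - 57,-61/14, 295/13,923/15,  155,315, 457] 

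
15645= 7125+8520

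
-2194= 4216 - 6410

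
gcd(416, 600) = 8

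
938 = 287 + 651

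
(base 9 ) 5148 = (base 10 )3770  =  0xeba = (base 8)7272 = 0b111010111010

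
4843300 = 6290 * 770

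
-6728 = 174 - 6902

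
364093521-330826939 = 33266582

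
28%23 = 5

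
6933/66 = 2311/22= 105.05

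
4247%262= 55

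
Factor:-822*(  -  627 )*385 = 198426690 = 2^1*3^2*5^1*7^1*11^2*19^1*137^1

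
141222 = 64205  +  77017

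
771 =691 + 80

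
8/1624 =1/203 =0.00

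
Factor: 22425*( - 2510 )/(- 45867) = 2^1 * 5^3 * 13^1*23^1*251^1*15289^( - 1)= 18762250/15289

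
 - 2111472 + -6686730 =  - 8798202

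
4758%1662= 1434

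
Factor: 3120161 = 11^1*19^1*14929^1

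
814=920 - 106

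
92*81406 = 7489352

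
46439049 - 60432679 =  - 13993630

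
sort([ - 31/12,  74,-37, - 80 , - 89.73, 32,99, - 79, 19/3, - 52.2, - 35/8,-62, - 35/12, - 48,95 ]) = [-89.73, - 80, - 79,-62, - 52.2 ,-48,- 37, - 35/8,-35/12, - 31/12 , 19/3, 32, 74,95, 99 ]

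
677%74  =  11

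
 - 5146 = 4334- 9480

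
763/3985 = 763/3985 = 0.19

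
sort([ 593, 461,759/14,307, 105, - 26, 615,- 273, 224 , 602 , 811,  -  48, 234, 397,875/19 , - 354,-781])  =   [ - 781, - 354, - 273, - 48, - 26, 875/19,  759/14,105, 224,234,307, 397, 461, 593, 602, 615,811]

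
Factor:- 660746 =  - 2^1*37^1*8929^1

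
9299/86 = 108+11/86  =  108.13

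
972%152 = 60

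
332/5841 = 332/5841 = 0.06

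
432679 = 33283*13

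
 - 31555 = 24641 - 56196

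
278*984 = 273552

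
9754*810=7900740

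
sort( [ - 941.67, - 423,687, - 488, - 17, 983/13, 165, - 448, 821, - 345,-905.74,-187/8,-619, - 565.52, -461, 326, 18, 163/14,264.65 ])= [ - 941.67, - 905.74, - 619, - 565.52,-488, -461, - 448, - 423, - 345, - 187/8, - 17, 163/14,18 , 983/13, 165, 264.65,326,687, 821 ]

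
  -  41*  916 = -37556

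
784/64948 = 196/16237 = 0.01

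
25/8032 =25/8032 = 0.00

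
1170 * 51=59670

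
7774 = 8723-949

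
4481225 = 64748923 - 60267698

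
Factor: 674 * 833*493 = 2^1*7^2*17^2*29^1*337^1 = 276790906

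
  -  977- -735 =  - 242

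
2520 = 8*315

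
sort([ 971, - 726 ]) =[ - 726,971 ]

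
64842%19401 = 6639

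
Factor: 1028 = 2^2 *257^1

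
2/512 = 1/256 = 0.00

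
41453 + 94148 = 135601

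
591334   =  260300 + 331034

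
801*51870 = 41547870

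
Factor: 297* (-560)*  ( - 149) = 2^4*3^3 * 5^1*7^1*11^1 * 149^1 = 24781680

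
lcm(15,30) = 30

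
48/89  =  48/89 = 0.54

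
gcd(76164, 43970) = 2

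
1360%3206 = 1360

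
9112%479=11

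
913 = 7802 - 6889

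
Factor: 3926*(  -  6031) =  -23677706 = - 2^1*13^1*37^1*151^1*163^1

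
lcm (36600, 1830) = 36600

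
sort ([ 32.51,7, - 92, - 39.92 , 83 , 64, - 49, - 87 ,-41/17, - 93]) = [-93,-92,-87, - 49, - 39.92, - 41/17,  7, 32.51,64, 83]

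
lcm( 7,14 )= 14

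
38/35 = 38/35 = 1.09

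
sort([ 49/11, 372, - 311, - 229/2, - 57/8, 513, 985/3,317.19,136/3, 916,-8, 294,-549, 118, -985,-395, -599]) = [-985, - 599,-549, - 395,  -  311,- 229/2, - 8, - 57/8,49/11,136/3,118, 294, 317.19, 985/3, 372, 513, 916]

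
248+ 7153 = 7401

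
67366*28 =1886248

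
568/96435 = 568/96435 = 0.01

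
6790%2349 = 2092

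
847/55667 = 847/55667 = 0.02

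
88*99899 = 8791112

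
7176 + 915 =8091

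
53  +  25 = 78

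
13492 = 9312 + 4180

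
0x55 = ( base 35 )2F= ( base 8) 125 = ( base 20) 45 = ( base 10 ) 85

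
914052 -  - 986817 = 1900869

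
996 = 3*332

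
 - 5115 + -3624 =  - 8739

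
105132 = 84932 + 20200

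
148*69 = 10212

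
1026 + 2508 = 3534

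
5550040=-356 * (-15590 ) 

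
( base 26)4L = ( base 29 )49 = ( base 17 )76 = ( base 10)125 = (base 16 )7D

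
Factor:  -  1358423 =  - 11^1*123493^1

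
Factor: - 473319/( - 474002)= 693/694 = 2^( - 1)*  3^2*7^1*11^1*347^( - 1 )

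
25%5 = 0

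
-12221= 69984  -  82205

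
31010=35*886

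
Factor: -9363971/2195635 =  - 5^( - 1 )*13^( - 1 )*17^( - 1)*113^1 * 173^1* 479^1*1987^( - 1) 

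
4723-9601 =-4878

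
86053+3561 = 89614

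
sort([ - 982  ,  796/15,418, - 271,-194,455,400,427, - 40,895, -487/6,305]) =[ - 982, - 271, - 194, - 487/6, - 40,796/15, 305 , 400,418,427, 455, 895]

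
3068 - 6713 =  - 3645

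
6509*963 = 6268167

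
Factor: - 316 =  - 2^2*79^1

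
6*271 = 1626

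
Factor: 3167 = 3167^1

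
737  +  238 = 975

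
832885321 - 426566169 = 406319152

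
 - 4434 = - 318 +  - 4116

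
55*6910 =380050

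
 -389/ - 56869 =389/56869 = 0.01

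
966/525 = 1+21/25 = 1.84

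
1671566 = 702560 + 969006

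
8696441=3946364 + 4750077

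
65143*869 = 56609267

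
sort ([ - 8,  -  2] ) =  [ - 8, - 2]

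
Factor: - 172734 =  - 2^1*3^1 * 28789^1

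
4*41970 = 167880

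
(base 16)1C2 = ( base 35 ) CU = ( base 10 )450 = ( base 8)702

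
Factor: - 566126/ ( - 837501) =2^1*3^( - 1) * 7^( - 1)*11^1*19^( - 1 )*2099^(-1 ) *25733^1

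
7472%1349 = 727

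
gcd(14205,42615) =14205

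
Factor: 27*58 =2^1 *3^3*29^1 = 1566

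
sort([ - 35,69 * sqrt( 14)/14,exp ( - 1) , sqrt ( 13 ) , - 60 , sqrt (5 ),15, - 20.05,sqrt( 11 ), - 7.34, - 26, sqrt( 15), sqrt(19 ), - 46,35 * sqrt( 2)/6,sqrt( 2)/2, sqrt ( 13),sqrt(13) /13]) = [ - 60,-46, - 35, - 26, - 20.05, - 7.34, sqrt( 13) /13,  exp( - 1)  ,  sqrt(2) /2,sqrt(5), sqrt ( 11),sqrt ( 13), sqrt( 13 ) , sqrt (15 ), sqrt( 19),35*sqrt(2)/6, 15 , 69 *sqrt(14)/14] 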